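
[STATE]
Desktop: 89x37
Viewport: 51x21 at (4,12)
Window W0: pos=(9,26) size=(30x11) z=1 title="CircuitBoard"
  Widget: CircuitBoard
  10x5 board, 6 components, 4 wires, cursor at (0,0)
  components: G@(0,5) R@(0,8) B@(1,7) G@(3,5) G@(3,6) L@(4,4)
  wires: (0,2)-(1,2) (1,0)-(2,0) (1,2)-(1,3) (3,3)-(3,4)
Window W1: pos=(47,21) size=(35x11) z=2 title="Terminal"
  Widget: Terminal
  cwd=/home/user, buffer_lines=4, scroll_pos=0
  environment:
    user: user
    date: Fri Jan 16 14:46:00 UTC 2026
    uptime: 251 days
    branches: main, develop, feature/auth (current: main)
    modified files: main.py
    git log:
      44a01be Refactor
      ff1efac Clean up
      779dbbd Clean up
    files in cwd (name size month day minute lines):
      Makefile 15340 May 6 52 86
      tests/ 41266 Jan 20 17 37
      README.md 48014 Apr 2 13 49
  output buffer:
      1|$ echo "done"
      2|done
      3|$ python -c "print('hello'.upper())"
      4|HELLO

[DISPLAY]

                                                   
                                                   
                                                   
                                                   
                                                   
                                                   
                                                   
                                                   
                                                   
                                           ┏━━━━━━━
                                           ┃ Termin
                                           ┠───────
                                           ┃$ echo 
                                           ┃done   
     ┏━━━━━━━━━━━━━━━━━━━━━━━━━━━━┓        ┃$ pytho
     ┃ CircuitBoard               ┃        ┃HELLO  
     ┠────────────────────────────┨        ┃$ █    
     ┃   0 1 2 3 4 5 6 7 8 9      ┃        ┃       
     ┃0  [.]      ·           G   ┃        ┃       
     ┃            │               ┃        ┗━━━━━━━
     ┃1   ·       · ─ ·           ┃                


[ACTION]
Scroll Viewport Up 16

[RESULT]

                                                   
                                                   
                                                   
                                                   
                                                   
                                                   
                                                   
                                                   
                                                   
                                                   
                                                   
                                                   
                                                   
                                                   
                                                   
                                                   
                                                   
                                                   
                                                   
                                                   
                                                   


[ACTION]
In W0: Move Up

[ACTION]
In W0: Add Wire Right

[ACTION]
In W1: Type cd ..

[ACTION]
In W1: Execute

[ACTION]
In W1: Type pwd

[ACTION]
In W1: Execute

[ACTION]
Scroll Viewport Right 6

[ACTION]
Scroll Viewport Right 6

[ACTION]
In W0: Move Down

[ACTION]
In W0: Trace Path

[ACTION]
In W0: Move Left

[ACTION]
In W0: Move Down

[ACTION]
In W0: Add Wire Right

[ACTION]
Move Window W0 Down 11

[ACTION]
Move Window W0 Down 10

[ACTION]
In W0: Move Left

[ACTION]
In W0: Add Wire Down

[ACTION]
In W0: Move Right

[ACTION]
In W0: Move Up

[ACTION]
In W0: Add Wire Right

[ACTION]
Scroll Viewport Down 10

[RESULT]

                                                   
                                                   
                                                   
                                                   
                                                   
                                                   
                                                   
                                                   
                                                   
                                                   
                                                   
                               ┏━━━━━━━━━━━━━━━━━━━
                               ┃ Terminal          
                               ┠───────────────────
                               ┃$ python -c "print(
                               ┃HELLO              
━━━━━━━━━━━━━━━━━━━━━━┓        ┃$ cd ..            
itBoard               ┃        ┃                   
──────────────────────┨        ┃$ pwd              
 2 3 4 5 6 7 8 9      ┃        ┃/home              
─ ·   ·           G   ┃        ┃$ █                


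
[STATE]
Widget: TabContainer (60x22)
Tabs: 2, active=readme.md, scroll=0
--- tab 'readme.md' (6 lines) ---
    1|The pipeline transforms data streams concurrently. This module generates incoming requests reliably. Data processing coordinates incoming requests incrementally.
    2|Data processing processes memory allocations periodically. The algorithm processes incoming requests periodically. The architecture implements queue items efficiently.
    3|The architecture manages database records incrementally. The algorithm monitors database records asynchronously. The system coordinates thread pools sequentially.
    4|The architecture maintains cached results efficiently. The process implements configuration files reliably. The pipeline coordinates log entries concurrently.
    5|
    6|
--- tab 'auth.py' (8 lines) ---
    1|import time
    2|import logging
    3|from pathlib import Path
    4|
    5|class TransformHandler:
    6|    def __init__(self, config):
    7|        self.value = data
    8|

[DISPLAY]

[readme.md]│ auth.py                                        
────────────────────────────────────────────────────────────
The pipeline transforms data streams concurrently. This modu
Data processing processes memory allocations periodically. T
The architecture manages database records incrementally. The
The architecture maintains cached results efficiently. The p
                                                            
                                                            
                                                            
                                                            
                                                            
                                                            
                                                            
                                                            
                                                            
                                                            
                                                            
                                                            
                                                            
                                                            
                                                            
                                                            


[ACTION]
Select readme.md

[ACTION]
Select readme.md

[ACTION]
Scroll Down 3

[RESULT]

[readme.md]│ auth.py                                        
────────────────────────────────────────────────────────────
The architecture maintains cached results efficiently. The p
                                                            
                                                            
                                                            
                                                            
                                                            
                                                            
                                                            
                                                            
                                                            
                                                            
                                                            
                                                            
                                                            
                                                            
                                                            
                                                            
                                                            
                                                            
                                                            


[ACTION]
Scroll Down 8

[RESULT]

[readme.md]│ auth.py                                        
────────────────────────────────────────────────────────────
                                                            
                                                            
                                                            
                                                            
                                                            
                                                            
                                                            
                                                            
                                                            
                                                            
                                                            
                                                            
                                                            
                                                            
                                                            
                                                            
                                                            
                                                            
                                                            
                                                            


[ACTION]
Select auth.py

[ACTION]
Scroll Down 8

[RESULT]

 readme.md │[auth.py]                                       
────────────────────────────────────────────────────────────
                                                            
                                                            
                                                            
                                                            
                                                            
                                                            
                                                            
                                                            
                                                            
                                                            
                                                            
                                                            
                                                            
                                                            
                                                            
                                                            
                                                            
                                                            
                                                            
                                                            


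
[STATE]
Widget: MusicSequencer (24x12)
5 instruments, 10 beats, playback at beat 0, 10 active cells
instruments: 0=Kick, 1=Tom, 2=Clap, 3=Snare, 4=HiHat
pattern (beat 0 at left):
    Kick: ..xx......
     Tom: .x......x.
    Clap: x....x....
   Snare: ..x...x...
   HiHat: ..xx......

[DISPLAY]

      ▼123456789        
  Kick··██······        
   Tom·█······█·        
  Clap█····█····        
 Snare··█···█···        
 HiHat··██······        
                        
                        
                        
                        
                        
                        


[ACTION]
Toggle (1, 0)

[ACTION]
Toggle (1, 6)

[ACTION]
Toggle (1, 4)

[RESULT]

      ▼123456789        
  Kick··██······        
   Tom██··█·█·█·        
  Clap█····█····        
 Snare··█···█···        
 HiHat··██······        
                        
                        
                        
                        
                        
                        


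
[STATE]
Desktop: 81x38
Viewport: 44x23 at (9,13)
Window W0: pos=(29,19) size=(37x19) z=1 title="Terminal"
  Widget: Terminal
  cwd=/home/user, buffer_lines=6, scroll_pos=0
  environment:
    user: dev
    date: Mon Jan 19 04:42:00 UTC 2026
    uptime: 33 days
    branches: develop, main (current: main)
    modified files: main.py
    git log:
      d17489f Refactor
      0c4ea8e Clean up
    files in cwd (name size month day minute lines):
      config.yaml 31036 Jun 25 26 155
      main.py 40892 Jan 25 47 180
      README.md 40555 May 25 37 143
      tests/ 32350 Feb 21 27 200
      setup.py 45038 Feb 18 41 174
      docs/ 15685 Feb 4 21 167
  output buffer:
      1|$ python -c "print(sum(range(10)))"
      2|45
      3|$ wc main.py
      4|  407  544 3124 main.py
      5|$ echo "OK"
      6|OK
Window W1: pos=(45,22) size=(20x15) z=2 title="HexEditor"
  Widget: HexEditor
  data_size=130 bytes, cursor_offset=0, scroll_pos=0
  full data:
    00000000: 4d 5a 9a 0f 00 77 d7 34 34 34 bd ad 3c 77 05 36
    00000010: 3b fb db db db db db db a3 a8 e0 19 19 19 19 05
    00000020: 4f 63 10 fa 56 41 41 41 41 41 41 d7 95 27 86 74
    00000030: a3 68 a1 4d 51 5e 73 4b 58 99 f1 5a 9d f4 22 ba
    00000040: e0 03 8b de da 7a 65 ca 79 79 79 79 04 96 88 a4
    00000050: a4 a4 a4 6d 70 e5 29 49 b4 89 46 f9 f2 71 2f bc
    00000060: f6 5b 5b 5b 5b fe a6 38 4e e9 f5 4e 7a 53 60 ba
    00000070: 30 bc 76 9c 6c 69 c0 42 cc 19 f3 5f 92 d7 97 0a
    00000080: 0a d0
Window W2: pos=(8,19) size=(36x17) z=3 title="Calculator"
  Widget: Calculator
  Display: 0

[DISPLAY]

                                            
                                            
                                            
                                            
                                            
                                            
━━━━━━━━━━━━━━━━━━━━━━━━━━━━━━━━━━┓━━━━━━━━━
 Calculator                       ┃         
──────────────────────────────────┨─────────
                                 0┃r┏━━━━━━━
┌───┬───┬───┬───┐                 ┃ ┃ HexEdi
│ 7 │ 8 │ 9 │ ÷ │                 ┃ ┠───────
├───┼───┼───┼───┤                 ┃4┃0000000
│ 4 │ 5 │ 6 │ × │                 ┃ ┃0000001
├───┼───┼───┼───┤                 ┃ ┃0000002
│ 1 │ 2 │ 3 │ - │                 ┃ ┃0000003
├───┼───┼───┼───┤                 ┃ ┃0000004
│ 0 │ . │ = │ + │                 ┃ ┃0000005
├───┼───┼───┼───┤                 ┃ ┃0000006
│ C │ MC│ MR│ M+│                 ┃ ┃0000007
└───┴───┴───┴───┘                 ┃ ┃0000008
                                  ┃ ┃       
━━━━━━━━━━━━━━━━━━━━━━━━━━━━━━━━━━┛ ┃       


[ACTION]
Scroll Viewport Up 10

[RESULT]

                                            
                                            
                                            
                                            
                                            
                                            
                                            
                                            
                                            
                                            
                                            
                                            
                                            
                                            
                                            
                                            
━━━━━━━━━━━━━━━━━━━━━━━━━━━━━━━━━━┓━━━━━━━━━
 Calculator                       ┃         
──────────────────────────────────┨─────────
                                 0┃r┏━━━━━━━
┌───┬───┬───┬───┐                 ┃ ┃ HexEdi
│ 7 │ 8 │ 9 │ ÷ │                 ┃ ┠───────
├───┼───┼───┼───┤                 ┃4┃0000000


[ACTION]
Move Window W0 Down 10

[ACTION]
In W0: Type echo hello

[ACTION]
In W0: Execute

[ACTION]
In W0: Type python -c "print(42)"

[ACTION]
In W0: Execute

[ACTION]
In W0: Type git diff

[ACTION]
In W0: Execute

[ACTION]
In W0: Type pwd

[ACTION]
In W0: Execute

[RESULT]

                                            
                                            
                                            
                                            
                                            
                                            
                                            
                                            
                                            
                                            
                                            
                                            
                                            
                                            
                                            
                                            
━━━━━━━━━━━━━━━━━━━━━━━━━━━━━━━━━━┓━━━━━━━━━
 Calculator                       ┃         
──────────────────────────────────┨─────────
                                 0┃ ┏━━━━━━━
┌───┬───┬───┬───┐                 ┃ ┃ HexEdi
│ 7 │ 8 │ 9 │ ÷ │                 ┃ ┠───────
├───┼───┼───┼───┤                 ┃r┃0000000


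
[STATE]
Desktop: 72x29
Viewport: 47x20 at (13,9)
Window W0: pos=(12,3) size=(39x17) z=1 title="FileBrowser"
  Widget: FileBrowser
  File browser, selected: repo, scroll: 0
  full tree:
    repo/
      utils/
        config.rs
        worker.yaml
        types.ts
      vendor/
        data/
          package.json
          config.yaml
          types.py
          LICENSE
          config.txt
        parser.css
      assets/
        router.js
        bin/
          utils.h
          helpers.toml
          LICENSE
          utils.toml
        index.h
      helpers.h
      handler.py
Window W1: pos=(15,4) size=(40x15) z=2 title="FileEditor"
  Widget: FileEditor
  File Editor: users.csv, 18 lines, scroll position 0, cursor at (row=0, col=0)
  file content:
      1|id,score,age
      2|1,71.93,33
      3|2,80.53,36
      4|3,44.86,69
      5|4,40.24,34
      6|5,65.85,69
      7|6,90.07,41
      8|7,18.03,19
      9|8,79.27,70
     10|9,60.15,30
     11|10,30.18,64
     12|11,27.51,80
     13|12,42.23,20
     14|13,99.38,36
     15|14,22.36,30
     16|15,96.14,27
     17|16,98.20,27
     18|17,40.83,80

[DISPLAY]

  ┃2,80.53,36                           ░┃     
  ┃3,44.86,69                           ░┃     
  ┃4,40.24,34                           ░┃     
  ┃5,65.85,69                           ░┃     
  ┃6,90.07,41                           ░┃     
  ┃7,18.03,19                           ░┃     
  ┃8,79.27,70                           ░┃     
  ┃9,60.15,30                           ░┃     
  ┃10,30.18,64                          ▼┃     
  ┗━━━━━━━━━━━━━━━━━━━━━━━━━━━━━━━━━━━━━━┛     
━━━━━━━━━━━━━━━━━━━━━━━━━━━━━━━━━━━━━┛         
                                               
                                               
                                               
                                               
                                               
                                               
                                               
                                               
                                               


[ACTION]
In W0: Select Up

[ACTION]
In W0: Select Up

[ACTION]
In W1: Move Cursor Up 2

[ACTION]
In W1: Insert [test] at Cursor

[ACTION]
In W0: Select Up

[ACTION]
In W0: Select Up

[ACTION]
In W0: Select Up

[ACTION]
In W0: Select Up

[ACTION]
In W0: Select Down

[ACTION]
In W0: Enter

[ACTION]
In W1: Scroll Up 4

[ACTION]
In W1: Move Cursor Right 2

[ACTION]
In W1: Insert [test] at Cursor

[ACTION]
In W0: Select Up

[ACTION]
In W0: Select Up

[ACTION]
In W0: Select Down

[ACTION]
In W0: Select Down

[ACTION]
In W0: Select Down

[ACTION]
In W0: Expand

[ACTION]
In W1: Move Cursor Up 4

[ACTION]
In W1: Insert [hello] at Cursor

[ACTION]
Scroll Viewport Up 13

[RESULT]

                                               
                                               
                                               
━━━━━━━━━━━━━━━━━━━━━━━━━━━━━━━━━━━━━┓         
 F┏━━━━━━━━━━━━━━━━━━━━━━━━━━━━━━━━━━━━━━┓     
──┃ FileEditor                           ┃     
  ┠──────────────────────────────────────┨     
  ┃testidtesthello█score,age            ▲┃     
  ┃1,71.93,33                           █┃     
  ┃2,80.53,36                           ░┃     
  ┃3,44.86,69                           ░┃     
  ┃4,40.24,34                           ░┃     
  ┃5,65.85,69                           ░┃     
  ┃6,90.07,41                           ░┃     
  ┃7,18.03,19                           ░┃     
  ┃8,79.27,70                           ░┃     
  ┃9,60.15,30                           ░┃     
  ┃10,30.18,64                          ▼┃     
  ┗━━━━━━━━━━━━━━━━━━━━━━━━━━━━━━━━━━━━━━┛     
━━━━━━━━━━━━━━━━━━━━━━━━━━━━━━━━━━━━━┛         


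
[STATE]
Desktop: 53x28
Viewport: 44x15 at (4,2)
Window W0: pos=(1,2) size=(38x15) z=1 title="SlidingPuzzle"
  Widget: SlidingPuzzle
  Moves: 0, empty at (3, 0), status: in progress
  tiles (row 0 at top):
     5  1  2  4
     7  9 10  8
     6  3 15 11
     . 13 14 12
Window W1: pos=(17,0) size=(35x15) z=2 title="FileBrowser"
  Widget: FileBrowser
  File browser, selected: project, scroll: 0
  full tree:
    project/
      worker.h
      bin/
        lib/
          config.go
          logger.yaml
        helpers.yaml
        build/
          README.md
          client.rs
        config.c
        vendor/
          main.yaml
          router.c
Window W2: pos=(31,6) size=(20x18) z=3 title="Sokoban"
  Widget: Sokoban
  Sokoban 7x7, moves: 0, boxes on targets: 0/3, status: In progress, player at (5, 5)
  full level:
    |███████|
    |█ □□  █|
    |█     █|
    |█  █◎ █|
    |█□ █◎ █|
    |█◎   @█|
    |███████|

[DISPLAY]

━━━━━━━━━━━━━┠──────────────────────────────
lidingPuzzle ┃> [-] project/                
─────────────┃    worker.h                  
───┬────┬────┃    [+] bin/                  
 5 │  1 │  2 ┃             ┏━━━━━━━━━━━━━━━━
───┼────┼────┃             ┃ Sokoban        
 7 │  9 │ 10 ┃             ┠────────────────
───┼────┼────┃             ┃███████         
 6 │  3 │ 15 ┃             ┃█ □□  █         
───┼────┼────┃             ┃█     █         
   │ 13 │ 14 ┃             ┃█  █◎ █         
───┴────┴────┃             ┃█□ █◎ █         
ves: 0       ┗━━━━━━━━━━━━━┃█◎   @█         
                           ┃███████         
━━━━━━━━━━━━━━━━━━━━━━━━━━━┃Moves: 0  0/3   


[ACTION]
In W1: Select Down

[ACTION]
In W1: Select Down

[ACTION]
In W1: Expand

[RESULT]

━━━━━━━━━━━━━┠──────────────────────────────
lidingPuzzle ┃  [-] project/                
─────────────┃    worker.h                  
───┬────┬────┃  > [-] bin/                  
 5 │  1 │  2 ┃      [+] lib┏━━━━━━━━━━━━━━━━
───┼────┼────┃      helpers┃ Sokoban        
 7 │  9 │ 10 ┃      [+] bui┠────────────────
───┼────┼────┃      config.┃███████         
 6 │  3 │ 15 ┃      [+] ven┃█ □□  █         
───┼────┼────┃             ┃█     █         
   │ 13 │ 14 ┃             ┃█  █◎ █         
───┴────┴────┃             ┃█□ █◎ █         
ves: 0       ┗━━━━━━━━━━━━━┃█◎   @█         
                           ┃███████         
━━━━━━━━━━━━━━━━━━━━━━━━━━━┃Moves: 0  0/3   


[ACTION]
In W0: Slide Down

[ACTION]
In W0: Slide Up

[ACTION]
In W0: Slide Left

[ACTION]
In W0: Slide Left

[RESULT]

━━━━━━━━━━━━━┠──────────────────────────────
lidingPuzzle ┃  [-] project/                
─────────────┃    worker.h                  
───┬────┬────┃  > [-] bin/                  
 5 │  1 │  2 ┃      [+] lib┏━━━━━━━━━━━━━━━━
───┼────┼────┃      helpers┃ Sokoban        
 7 │  9 │ 10 ┃      [+] bui┠────────────────
───┼────┼────┃      config.┃███████         
 6 │  3 │ 15 ┃      [+] ven┃█ □□  █         
───┼────┼────┃             ┃█     █         
13 │ 14 │    ┃             ┃█  █◎ █         
───┴────┴────┃             ┃█□ █◎ █         
ves: 4       ┗━━━━━━━━━━━━━┃█◎   @█         
                           ┃███████         
━━━━━━━━━━━━━━━━━━━━━━━━━━━┃Moves: 0  0/3   


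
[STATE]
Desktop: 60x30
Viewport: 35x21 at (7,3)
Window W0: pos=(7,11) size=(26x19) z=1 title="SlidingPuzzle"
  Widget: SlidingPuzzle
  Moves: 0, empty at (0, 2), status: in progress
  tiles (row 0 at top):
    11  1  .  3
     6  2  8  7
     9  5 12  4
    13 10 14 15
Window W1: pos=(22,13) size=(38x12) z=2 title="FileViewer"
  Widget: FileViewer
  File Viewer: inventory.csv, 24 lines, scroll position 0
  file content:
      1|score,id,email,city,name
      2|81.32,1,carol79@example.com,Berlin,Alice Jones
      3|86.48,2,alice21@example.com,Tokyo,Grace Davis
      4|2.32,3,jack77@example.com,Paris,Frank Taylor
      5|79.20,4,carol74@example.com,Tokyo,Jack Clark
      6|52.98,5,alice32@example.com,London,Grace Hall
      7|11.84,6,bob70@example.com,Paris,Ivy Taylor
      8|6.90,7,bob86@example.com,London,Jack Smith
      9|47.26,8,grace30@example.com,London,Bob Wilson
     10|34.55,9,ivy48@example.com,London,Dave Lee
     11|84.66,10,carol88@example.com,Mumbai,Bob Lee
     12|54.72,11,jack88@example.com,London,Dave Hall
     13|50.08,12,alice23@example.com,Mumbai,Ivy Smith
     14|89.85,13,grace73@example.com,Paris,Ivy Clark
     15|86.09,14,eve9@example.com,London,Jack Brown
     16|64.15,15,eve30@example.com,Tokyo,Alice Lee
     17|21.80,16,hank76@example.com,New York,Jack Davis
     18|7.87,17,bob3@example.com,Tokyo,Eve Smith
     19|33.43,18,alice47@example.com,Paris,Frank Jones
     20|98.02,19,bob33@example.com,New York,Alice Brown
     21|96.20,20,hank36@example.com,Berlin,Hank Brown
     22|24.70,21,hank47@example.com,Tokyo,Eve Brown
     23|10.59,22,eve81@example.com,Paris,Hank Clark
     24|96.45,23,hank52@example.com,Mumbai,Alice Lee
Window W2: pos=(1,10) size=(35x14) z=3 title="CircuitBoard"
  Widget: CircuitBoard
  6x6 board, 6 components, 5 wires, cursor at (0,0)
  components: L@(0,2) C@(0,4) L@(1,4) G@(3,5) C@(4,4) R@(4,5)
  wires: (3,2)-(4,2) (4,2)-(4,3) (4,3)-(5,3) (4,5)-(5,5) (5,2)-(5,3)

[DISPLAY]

                                   
                                   
                                   
                                   
                                   
                                   
                                   
━━━━━━━━━━━━━━━━━━━━━━━━━━━━┓      
uitBoard                    ┃      
────────────────────────────┨      
1 2 3 4 5                   ┃━━━━━━
]      L       C            ┃      
                            ┃──────
               L            ┃l,city
                            ┃79@exa
                            ┃21@exa
                            ┃@examp
       ·           G        ┃74@exa
       │                    ┃32@exa
       · ─ ·   C   R        ┃@examp
━━━━━━━━━━━━━━━━━━━━━━━━━━━━┛exampl


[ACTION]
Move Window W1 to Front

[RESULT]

                                   
                                   
                                   
                                   
                                   
                                   
                                   
━━━━━━━━━━━━━━━━━━━━━━━━━━━━┓      
uitBoard                    ┃      
────────────────────────────┨      
1 2 3 4 5      ┏━━━━━━━━━━━━━━━━━━━
]      L       ┃ FileViewer        
               ┠───────────────────
               ┃score,id,email,city
               ┃81.32,1,carol79@exa
               ┃86.48,2,alice21@exa
               ┃2.32,3,jack77@examp
       ·       ┃79.20,4,carol74@exa
       │       ┃52.98,5,alice32@exa
       · ─ ·   ┃11.84,6,bob70@examp
━━━━━━━━━━━━━━━┃6.90,7,bob86@exampl


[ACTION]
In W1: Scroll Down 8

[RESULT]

                                   
                                   
                                   
                                   
                                   
                                   
                                   
━━━━━━━━━━━━━━━━━━━━━━━━━━━━┓      
uitBoard                    ┃      
────────────────────────────┨      
1 2 3 4 5      ┏━━━━━━━━━━━━━━━━━━━
]      L       ┃ FileViewer        
               ┠───────────────────
               ┃47.26,8,grace30@exa
               ┃34.55,9,ivy48@examp
               ┃84.66,10,carol88@ex
               ┃54.72,11,jack88@exa
       ·       ┃50.08,12,alice23@ex
       │       ┃89.85,13,grace73@ex
       · ─ ·   ┃86.09,14,eve9@examp
━━━━━━━━━━━━━━━┃64.15,15,eve30@exam


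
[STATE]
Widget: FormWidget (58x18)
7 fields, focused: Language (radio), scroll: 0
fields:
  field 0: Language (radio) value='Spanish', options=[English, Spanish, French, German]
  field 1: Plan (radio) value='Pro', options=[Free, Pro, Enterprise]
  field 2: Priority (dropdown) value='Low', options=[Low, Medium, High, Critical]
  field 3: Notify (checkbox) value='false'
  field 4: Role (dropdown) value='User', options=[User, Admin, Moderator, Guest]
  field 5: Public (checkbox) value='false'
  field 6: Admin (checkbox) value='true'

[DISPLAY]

> Language:   ( ) English  (●) Spanish  ( ) French  ( ) Ge
  Plan:       ( ) Free  (●) Pro  ( ) Enterprise           
  Priority:   [Low                                      ▼]
  Notify:     [ ]                                         
  Role:       [User                                     ▼]
  Public:     [ ]                                         
  Admin:      [x]                                         
                                                          
                                                          
                                                          
                                                          
                                                          
                                                          
                                                          
                                                          
                                                          
                                                          
                                                          


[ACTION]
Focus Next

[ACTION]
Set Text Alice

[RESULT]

  Language:   ( ) English  (●) Spanish  ( ) French  ( ) Ge
> Plan:       ( ) Free  (●) Pro  ( ) Enterprise           
  Priority:   [Low                                      ▼]
  Notify:     [ ]                                         
  Role:       [User                                     ▼]
  Public:     [ ]                                         
  Admin:      [x]                                         
                                                          
                                                          
                                                          
                                                          
                                                          
                                                          
                                                          
                                                          
                                                          
                                                          
                                                          


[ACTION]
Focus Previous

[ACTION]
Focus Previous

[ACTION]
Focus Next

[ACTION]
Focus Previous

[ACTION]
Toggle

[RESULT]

  Language:   ( ) English  (●) Spanish  ( ) French  ( ) Ge
  Plan:       ( ) Free  (●) Pro  ( ) Enterprise           
  Priority:   [Low                                      ▼]
  Notify:     [ ]                                         
  Role:       [User                                     ▼]
  Public:     [ ]                                         
> Admin:      [ ]                                         
                                                          
                                                          
                                                          
                                                          
                                                          
                                                          
                                                          
                                                          
                                                          
                                                          
                                                          


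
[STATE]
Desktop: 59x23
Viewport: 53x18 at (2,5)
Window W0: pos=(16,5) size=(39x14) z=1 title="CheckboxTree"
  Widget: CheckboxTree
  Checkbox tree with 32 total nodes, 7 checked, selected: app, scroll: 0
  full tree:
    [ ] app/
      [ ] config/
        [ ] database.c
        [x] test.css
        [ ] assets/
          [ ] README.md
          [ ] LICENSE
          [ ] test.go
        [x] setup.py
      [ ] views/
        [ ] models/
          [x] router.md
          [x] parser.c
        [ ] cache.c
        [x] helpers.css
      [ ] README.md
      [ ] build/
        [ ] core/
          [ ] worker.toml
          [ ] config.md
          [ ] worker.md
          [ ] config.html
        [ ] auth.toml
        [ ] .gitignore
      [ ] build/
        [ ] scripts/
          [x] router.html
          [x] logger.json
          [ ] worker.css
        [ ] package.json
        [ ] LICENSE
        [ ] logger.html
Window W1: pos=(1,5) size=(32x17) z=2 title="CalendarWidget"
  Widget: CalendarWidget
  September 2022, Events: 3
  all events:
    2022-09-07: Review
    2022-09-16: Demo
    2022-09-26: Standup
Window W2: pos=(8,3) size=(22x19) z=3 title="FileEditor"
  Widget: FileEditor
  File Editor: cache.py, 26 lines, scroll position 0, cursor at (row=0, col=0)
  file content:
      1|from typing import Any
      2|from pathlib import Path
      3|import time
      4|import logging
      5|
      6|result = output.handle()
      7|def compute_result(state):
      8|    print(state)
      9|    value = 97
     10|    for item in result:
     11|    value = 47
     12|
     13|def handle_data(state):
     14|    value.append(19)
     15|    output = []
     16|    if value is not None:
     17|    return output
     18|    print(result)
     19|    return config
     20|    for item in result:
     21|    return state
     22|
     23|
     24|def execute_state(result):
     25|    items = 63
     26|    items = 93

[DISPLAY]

━━━━━━┠────────────────────┨━━┓━━━━━━━━━━━━━━━━━━━━━┓
 Calen┃█rom typing import ▲┃  ┃                     ┃
──────┃from pathlib import█┃──┨─────────────────────┨
      ┃import time        ░┃  ┃                     ┃
Mo Tu ┃import logging     ░┃  ┃                     ┃
      ┃                   ░┃  ┃e.c                  ┃
 5  6 ┃result = output.han░┃  ┃s                    ┃
12 13 ┃def compute_result(░┃  ┃                     ┃
19 20 ┃    print(state)   ░┃  ┃E.md                 ┃
26* 27┃    value = 97     ░┃  ┃SE                   ┃
      ┃    for item in res░┃  ┃go                   ┃
      ┃    value = 47     ░┃  ┃y                    ┃
      ┃                   ░┃  ┃                     ┃
      ┃def handle_data(sta░┃  ┃━━━━━━━━━━━━━━━━━━━━━┛
      ┃    value.append(19░┃  ┃                      
      ┃    output = []    ▼┃  ┃                      
━━━━━━┗━━━━━━━━━━━━━━━━━━━━┛━━┛                      
                                                     


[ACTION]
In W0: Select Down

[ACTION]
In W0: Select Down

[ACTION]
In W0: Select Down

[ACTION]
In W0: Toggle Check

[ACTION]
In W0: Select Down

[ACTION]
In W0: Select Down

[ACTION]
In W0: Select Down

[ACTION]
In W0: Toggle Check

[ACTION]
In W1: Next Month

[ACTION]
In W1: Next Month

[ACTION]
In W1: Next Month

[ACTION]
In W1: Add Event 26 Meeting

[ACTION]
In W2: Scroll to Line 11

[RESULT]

━━━━━━┠────────────────────┨━━┓━━━━━━━━━━━━━━━━━━━━━┓
 Calen┃    value = 47     ▲┃  ┃                     ┃
──────┃                   ░┃──┨─────────────────────┨
      ┃def handle_data(sta░┃  ┃                     ┃
Mo Tu ┃    value.append(19░┃  ┃                     ┃
      ┃    output = []    ░┃  ┃e.c                  ┃
 5  6 ┃    if value is not░┃  ┃s                    ┃
12 13 ┃    return output  ░┃  ┃                     ┃
19 20 ┃    print(result)  ░┃  ┃E.md                 ┃
26* 27┃    return config  ░┃  ┃SE                   ┃
      ┃    for item in res░┃  ┃go                   ┃
      ┃    return state   ░┃  ┃y                    ┃
      ┃                   ░┃  ┃                     ┃
      ┃                   █┃  ┃━━━━━━━━━━━━━━━━━━━━━┛
      ┃def execute_state(r░┃  ┃                      
      ┃    items = 63     ▼┃  ┃                      
━━━━━━┗━━━━━━━━━━━━━━━━━━━━┛━━┛                      
                                                     
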